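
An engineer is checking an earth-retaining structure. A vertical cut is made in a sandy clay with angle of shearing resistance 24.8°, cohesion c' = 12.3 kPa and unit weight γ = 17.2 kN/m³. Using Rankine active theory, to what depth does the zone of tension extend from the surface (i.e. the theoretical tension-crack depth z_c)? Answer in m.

K_a = tan²(45° − 24.8°/2) = 0.4090; √K_a = 0.6395.
The active pressure is zero where K_a γ z = 2c√K_a, so z_c = 2c/(γ√K_a) = 2×12.3/(17.2×0.6395) = 2.236 m.

2.24 m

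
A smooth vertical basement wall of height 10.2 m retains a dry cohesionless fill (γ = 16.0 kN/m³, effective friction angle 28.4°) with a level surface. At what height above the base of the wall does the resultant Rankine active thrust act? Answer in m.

3.40 m

K_a = 0.3554.
The pressure distribution is triangular, so the resultant acts at H/3 above the base = 10.2/3 = 3.400 m.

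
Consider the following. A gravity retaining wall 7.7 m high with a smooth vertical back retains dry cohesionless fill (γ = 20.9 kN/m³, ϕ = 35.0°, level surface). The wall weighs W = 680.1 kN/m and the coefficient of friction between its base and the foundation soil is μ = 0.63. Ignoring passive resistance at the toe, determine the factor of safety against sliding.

K_a = tan²(45° − 35.0°/2) = 0.2710.
P_a = ½K_aγH² = 0.5×0.2710×20.9×7.7² = 167.9 kN/m, acting at H/3 = 2.567 m above the base.
FS_sliding = μW / P_a = 0.63×680.1 / 167.9 = 2.552.

2.55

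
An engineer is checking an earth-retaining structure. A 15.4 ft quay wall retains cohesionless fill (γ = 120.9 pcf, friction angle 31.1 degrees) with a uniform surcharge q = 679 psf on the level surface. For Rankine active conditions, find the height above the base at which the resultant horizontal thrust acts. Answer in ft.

6.22 ft

K_a = 0.3188.
Triangular part P₁ = ½K_aγH² = 4570 at H/3 = 5.133 ft; rectangular part P₂ = K_a q H = 3334 at H/2 = 7.700 ft.
ȳ = (P₁·5.133 + P₂·7.700)/(P₁+P₂) = 6.216 ft.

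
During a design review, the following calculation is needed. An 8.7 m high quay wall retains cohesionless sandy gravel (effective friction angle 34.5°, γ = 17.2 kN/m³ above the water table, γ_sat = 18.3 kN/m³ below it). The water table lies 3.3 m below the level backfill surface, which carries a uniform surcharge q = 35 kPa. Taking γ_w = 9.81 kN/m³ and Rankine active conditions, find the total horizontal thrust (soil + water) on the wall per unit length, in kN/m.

K_a = tan²(45° − φ/2) = 0.2768.
γ' = 18.3 − 9.81 = 8.490 kN/m³. h₂ = H − d_w = 5.4 m.
σ'_h: at surface K_a·q = 9.688; at WT K_a(q+γd_w) = 25.40; at base K_a(q+γd_w+γ'h₂) = 38.09 kPa.
P₁ = ½(9.688+25.40)×3.3 = 57.90; P₂ = ½(25.40+38.09)×5.4 = 171.4; P_w = ½γ_w h₂² = 143.0.
Total = 57.90+171.4+143.0 = 372.3 kN/m.

372 kN/m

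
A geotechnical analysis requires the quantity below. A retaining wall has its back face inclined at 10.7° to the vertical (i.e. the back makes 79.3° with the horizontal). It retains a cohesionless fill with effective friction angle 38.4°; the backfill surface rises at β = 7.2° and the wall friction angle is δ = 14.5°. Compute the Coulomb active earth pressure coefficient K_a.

0.319

K_a = sin²(α+φ) / [sin²α · sin(α−δ) · (1 + √{sin(φ+δ)sin(φ−β) / (sin(α−δ)sin(α+β))})²].
With α = 79.3°, φ = 38.4°, δ = 14.5°, β = 7.2°: K_a = 0.3193.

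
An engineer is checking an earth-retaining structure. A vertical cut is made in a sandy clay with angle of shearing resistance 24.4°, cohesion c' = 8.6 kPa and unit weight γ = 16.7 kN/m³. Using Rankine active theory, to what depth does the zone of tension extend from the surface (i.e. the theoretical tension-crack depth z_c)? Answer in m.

K_a = tan²(45° − 24.4°/2) = 0.4153; √K_a = 0.6445.
The active pressure is zero where K_a γ z = 2c√K_a, so z_c = 2c/(γ√K_a) = 2×8.6/(16.7×0.6445) = 1.598 m.

1.60 m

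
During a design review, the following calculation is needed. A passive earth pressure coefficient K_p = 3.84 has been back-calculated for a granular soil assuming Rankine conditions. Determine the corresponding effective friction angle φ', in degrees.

K_p = (1+sin φ)/(1−sin φ) ⇒ sin φ = (K_p − 1)/(K_p + 1) = 0.5868.
φ = arcsin(0.5868) = 35.93°.

35.9°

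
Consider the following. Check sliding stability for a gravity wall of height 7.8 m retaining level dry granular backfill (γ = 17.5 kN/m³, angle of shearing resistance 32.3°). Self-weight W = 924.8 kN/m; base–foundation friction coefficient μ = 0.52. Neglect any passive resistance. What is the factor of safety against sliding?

2.98

K_a = tan²(45° − 32.3°/2) = 0.3035.
P_a = ½K_aγH² = 0.5×0.3035×17.5×7.8² = 161.6 kN/m, acting at H/3 = 2.600 m above the base.
FS_sliding = μW / P_a = 0.52×924.8 / 161.6 = 2.977.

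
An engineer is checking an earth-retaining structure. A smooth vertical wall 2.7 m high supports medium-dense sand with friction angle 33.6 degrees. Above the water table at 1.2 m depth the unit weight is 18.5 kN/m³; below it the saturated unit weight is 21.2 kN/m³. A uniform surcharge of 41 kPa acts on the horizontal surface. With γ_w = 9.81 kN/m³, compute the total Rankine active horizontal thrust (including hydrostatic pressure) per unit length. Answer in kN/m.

K_a = tan²(45° − φ/2) = 0.2875.
γ' = 21.2 − 9.81 = 11.39 kN/m³. h₂ = H − d_w = 1.5 m.
σ'_h: at surface K_a·q = 11.79; at WT K_a(q+γd_w) = 18.17; at base K_a(q+γd_w+γ'h₂) = 23.08 kPa.
P₁ = ½(11.79+18.17)×1.2 = 17.97; P₂ = ½(18.17+23.08)×1.5 = 30.94; P_w = ½γ_w h₂² = 11.04.
Total = 17.97+30.94+11.04 = 59.95 kN/m.

60.0 kN/m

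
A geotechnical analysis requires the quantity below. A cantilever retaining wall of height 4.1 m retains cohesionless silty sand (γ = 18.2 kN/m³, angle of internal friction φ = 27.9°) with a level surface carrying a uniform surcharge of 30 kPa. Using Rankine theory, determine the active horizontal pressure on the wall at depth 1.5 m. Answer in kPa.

20.8 kPa

K_a = (1 − sin φ)/(1 + sin φ) = 0.3625.
σ_v = γz + q = 18.2 × 1.5 + 30 = 57.30 kPa.
σ_h = K_a σ_v = 0.3625 × 57.30 = 20.77 kPa.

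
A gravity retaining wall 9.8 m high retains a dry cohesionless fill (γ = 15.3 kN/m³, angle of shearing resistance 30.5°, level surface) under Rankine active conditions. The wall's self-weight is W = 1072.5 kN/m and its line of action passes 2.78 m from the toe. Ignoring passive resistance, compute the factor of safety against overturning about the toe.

3.80

K_a = tan²(45° − 30.5°/2) = 0.3267.
P_a = ½K_aγH² = 0.5×0.3267×15.3×9.8² = 240.0 kN/m, acting at H/3 = 3.267 m above the base.
Overturning moment M_o = P_a × H/3 = 240.0 × 3.267 = 784.0.
Resisting moment M_r = W × 2.78 = 1072.5 × 2.78 = 2982.
FS_overturning = M_r/M_o = 2982/784.0 = 3.803.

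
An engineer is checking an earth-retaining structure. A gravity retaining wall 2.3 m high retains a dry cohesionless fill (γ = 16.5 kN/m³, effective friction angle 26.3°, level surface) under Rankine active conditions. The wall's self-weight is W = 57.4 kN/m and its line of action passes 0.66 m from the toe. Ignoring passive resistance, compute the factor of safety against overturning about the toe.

K_a = tan²(45° − 26.3°/2) = 0.3859.
P_a = ½K_aγH² = 0.5×0.3859×16.5×2.3² = 16.84 kN/m, acting at H/3 = 0.7667 m above the base.
Overturning moment M_o = P_a × H/3 = 16.84 × 0.7667 = 12.91.
Resisting moment M_r = W × 0.66 = 57.4 × 0.66 = 37.88.
FS_overturning = M_r/M_o = 37.88/12.91 = 2.934.

2.93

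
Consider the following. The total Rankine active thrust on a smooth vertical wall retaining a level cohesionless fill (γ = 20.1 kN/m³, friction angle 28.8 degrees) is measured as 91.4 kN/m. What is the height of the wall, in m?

K_a = 0.3498. P_a = ½ K_a γ H² ⇒ H = √(2P_a/(K_a γ)).
H = √(2×91.4/(0.3498×20.1)) = 5.099 m.

5.10 m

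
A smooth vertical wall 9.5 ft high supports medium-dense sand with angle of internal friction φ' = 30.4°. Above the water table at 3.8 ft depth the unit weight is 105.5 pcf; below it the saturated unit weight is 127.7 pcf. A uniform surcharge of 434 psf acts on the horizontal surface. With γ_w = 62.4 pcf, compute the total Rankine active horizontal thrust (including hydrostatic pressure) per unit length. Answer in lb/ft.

K_a = tan²(45° − φ/2) = 0.3280.
γ' = 127.7 − 62.4 = 65.30 pcf. h₂ = H − d_w = 5.7 ft.
σ'_h: at surface K_a·q = 142.3; at WT K_a(q+γd_w) = 273.8; at base K_a(q+γd_w+γ'h₂) = 395.9 psf.
P₁ = ½(142.3+273.8)×3.8 = 790.8; P₂ = ½(273.8+395.9)×5.7 = 1909; P_w = ½γ_w h₂² = 1014.
Total = 790.8+1909+1014 = 3713 lb/ft.

3710 lb/ft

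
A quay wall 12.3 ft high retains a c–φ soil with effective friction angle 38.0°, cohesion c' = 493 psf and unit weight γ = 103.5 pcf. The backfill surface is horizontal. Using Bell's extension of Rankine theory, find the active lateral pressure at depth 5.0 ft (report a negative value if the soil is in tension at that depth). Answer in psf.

-358 psf

K_a = (1 − sin φ)/(1 + sin φ) = 0.2379.
σ_a = K_a γ z − 2c√K_a = 0.2379×103.5×5.0 − 2×493×0.4877 = -357.8 psf.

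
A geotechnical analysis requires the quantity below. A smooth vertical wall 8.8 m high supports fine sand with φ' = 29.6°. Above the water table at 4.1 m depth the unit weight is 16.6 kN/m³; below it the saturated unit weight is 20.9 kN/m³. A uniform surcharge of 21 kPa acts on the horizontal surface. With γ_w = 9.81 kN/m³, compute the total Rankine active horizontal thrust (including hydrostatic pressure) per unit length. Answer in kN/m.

K_a = tan²(45° − φ/2) = 0.3387.
γ' = 20.9 − 9.81 = 11.09 kN/m³. h₂ = H − d_w = 4.7 m.
σ'_h: at surface K_a·q = 7.114; at WT K_a(q+γd_w) = 30.17; at base K_a(q+γd_w+γ'h₂) = 47.82 kPa.
P₁ = ½(7.114+30.17)×4.1 = 76.43; P₂ = ½(30.17+47.82)×4.7 = 183.3; P_w = ½γ_w h₂² = 108.4.
Total = 76.43+183.3+108.4 = 368.1 kN/m.

368 kN/m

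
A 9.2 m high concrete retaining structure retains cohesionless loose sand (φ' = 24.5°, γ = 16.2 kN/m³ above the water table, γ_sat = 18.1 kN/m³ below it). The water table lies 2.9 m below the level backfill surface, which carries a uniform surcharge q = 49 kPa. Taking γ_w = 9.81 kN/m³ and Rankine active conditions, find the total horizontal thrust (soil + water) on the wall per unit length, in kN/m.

600 kN/m

K_a = tan²(45° − φ/2) = 0.4137.
γ' = 18.1 − 9.81 = 8.290 kN/m³. h₂ = H − d_w = 6.3 m.
σ'_h: at surface K_a·q = 20.27; at WT K_a(q+γd_w) = 39.71; at base K_a(q+γd_w+γ'h₂) = 61.32 kPa.
P₁ = ½(20.27+39.71)×2.9 = 86.98; P₂ = ½(39.71+61.32)×6.3 = 318.2; P_w = ½γ_w h₂² = 194.7.
Total = 86.98+318.2+194.7 = 599.9 kN/m.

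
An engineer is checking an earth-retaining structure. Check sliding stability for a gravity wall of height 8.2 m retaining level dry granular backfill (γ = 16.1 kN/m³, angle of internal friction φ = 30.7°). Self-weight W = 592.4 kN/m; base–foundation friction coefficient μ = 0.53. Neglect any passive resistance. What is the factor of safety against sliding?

1.79

K_a = tan²(45° − 30.7°/2) = 0.3240.
P_a = ½K_aγH² = 0.5×0.3240×16.1×8.2² = 175.4 kN/m, acting at H/3 = 2.733 m above the base.
FS_sliding = μW / P_a = 0.53×592.4 / 175.4 = 1.790.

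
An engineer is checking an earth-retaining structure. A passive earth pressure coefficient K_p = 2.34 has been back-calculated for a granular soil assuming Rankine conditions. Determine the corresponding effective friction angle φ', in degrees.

23.7°

K_p = (1+sin φ)/(1−sin φ) ⇒ sin φ = (K_p − 1)/(K_p + 1) = 0.4012.
φ = arcsin(0.4012) = 23.65°.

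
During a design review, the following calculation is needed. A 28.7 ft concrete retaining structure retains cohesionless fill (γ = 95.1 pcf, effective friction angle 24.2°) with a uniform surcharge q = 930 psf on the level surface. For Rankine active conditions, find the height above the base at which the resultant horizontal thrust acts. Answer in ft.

11.5 ft

K_a = 0.4185.
Triangular part P₁ = ½K_aγH² = 16390 at H/3 = 9.567 ft; rectangular part P₂ = K_a q H = 11170 at H/2 = 14.35 ft.
ȳ = (P₁·9.567 + P₂·14.35)/(P₁+P₂) = 11.51 ft.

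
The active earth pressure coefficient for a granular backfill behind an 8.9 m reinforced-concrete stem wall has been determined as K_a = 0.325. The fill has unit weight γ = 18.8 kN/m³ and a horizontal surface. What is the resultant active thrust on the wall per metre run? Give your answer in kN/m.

P = ½ K_a γ H² = 0.5 × 0.325 × 18.8 × 8.9² = 242.0 kN/m.

242 kN/m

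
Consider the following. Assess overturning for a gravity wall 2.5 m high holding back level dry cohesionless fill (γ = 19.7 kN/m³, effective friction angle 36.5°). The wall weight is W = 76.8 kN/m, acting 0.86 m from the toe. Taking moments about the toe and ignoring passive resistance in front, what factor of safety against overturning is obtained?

5.07

K_a = tan²(45° − 36.5°/2) = 0.2541.
P_a = ½K_aγH² = 0.5×0.2541×19.7×2.5² = 15.64 kN/m, acting at H/3 = 0.8333 m above the base.
Overturning moment M_o = P_a × H/3 = 15.64 × 0.8333 = 13.03.
Resisting moment M_r = W × 0.86 = 76.8 × 0.86 = 66.05.
FS_overturning = M_r/M_o = 66.05/13.03 = 5.067.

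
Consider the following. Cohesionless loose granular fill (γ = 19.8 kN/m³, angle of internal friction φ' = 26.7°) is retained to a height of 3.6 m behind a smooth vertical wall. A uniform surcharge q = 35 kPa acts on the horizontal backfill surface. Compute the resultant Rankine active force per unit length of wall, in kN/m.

96.6 kN/m

K_a = tan²(45° − φ/2) = 0.3800.
Soil triangle: ½ K_a γ H² = 0.5×0.3800×19.8×3.6² = 48.75 kN/m.
Surcharge rectangle: K_a q H = 0.3800×35×3.6 = 47.87 kN/m.
Total = 48.75 + 47.87 = 96.62 kN/m.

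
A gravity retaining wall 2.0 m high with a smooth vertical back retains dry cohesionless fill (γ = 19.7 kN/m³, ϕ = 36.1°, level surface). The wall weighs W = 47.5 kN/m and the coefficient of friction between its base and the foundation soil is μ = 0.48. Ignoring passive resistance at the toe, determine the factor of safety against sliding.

2.24

K_a = tan²(45° − 36.1°/2) = 0.2585.
P_a = ½K_aγH² = 0.5×0.2585×19.7×2.0² = 10.18 kN/m, acting at H/3 = 0.6667 m above the base.
FS_sliding = μW / P_a = 0.48×47.5 / 10.18 = 2.239.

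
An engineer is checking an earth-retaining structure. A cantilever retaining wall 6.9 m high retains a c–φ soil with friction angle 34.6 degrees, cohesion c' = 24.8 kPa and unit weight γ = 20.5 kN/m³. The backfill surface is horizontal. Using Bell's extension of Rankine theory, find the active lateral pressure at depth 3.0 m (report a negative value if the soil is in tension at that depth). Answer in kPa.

-9.09 kPa

K_a = (1 − sin φ)/(1 + sin φ) = 0.2756.
σ_a = K_a γ z − 2c√K_a = 0.2756×20.5×3.0 − 2×24.8×0.5250 = -9.089 kPa.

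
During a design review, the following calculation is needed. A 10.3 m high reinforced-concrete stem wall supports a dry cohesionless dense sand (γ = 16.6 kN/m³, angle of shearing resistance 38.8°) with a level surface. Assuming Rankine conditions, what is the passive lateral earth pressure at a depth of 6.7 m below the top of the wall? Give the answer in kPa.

K_p = (1 + sin φ)/(1 − sin φ) = 4.356.
σ_h = K_p γ z = 4.356 × 16.6 × 6.7 = 484.5 kPa.

485 kPa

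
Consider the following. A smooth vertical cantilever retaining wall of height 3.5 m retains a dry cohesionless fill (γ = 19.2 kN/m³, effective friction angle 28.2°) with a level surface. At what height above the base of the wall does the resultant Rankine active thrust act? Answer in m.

K_a = 0.3582.
The pressure distribution is triangular, so the resultant acts at H/3 above the base = 3.5/3 = 1.167 m.

1.17 m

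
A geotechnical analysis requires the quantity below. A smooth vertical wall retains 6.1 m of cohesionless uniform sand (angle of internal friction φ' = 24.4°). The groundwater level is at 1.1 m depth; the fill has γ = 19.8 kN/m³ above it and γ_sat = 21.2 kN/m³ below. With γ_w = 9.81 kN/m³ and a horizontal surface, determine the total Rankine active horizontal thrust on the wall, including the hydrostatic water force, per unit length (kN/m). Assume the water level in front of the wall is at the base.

K_a = tan²(45° − φ/2) = 0.4153.
γ' = 21.2 − 9.81 = 11.39 kN/m³. Depth below WT = 5.0 m.
σ'_h at WT = K_a γ d_w = 9.046 kPa; at base = 9.046 + K_a γ' × 5.0 = 32.70 kPa.
P₁ (0–1.1 m) = ½×9.046×1.1 = 4.975. P₂ (1.1–6.1 m) = ½(9.046+32.70)×5.0 = 104.4.
P_w = ½ γ_w h₂² = 0.5×9.81×5.0² = 122.6. Total = 4.975+104.4+122.6 = 232.0 kN/m.

232 kN/m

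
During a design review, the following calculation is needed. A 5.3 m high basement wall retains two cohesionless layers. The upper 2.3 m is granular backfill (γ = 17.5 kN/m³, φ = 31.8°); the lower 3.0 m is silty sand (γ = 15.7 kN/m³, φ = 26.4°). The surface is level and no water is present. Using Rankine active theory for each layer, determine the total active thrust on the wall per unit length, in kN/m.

87.9 kN/m

K_a1 = tan²(45°−31.8°/2) = 0.3098; K_a2 = tan²(45°−26.4°/2) = 0.3844.
Layer 1: σ at base = K_a1 γ₁ h₁ = 12.47 kPa; P₁ = ½×12.47×2.3 = 14.34.
Layer 2: σ_v at top = γ₁h₁ = 40.25; σ_h top = K_a2×40.25 = 15.47; σ_h base = K_a2×(40.25+15.7×3.0) = 33.58.
P₂ = ½(15.47+33.58)×3.0 = 73.58. Total P_a = 14.34+73.58 = 87.92 kN/m.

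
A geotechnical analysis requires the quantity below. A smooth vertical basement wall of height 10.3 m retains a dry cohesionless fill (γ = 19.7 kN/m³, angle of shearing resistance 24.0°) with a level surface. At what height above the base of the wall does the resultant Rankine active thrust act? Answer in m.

3.43 m

K_a = 0.4217.
The pressure distribution is triangular, so the resultant acts at H/3 above the base = 10.3/3 = 3.433 m.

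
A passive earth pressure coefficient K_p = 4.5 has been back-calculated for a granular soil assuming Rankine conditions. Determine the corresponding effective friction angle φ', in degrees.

39.5°

K_p = (1+sin φ)/(1−sin φ) ⇒ sin φ = (K_p − 1)/(K_p + 1) = 0.6364.
φ = arcsin(0.6364) = 39.52°.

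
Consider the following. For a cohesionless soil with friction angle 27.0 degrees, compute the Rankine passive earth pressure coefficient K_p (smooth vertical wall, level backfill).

2.66

K_p = (1 + sin φ)/(1 − sin φ) = tan²(45° + 27.0°/2) = 2.663.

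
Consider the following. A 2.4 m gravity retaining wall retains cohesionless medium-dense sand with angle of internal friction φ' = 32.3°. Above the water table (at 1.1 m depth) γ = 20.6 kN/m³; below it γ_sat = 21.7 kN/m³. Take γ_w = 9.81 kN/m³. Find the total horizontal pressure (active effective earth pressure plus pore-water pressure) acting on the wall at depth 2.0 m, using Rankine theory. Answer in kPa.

19.0 kPa

K_a = (1 − sin φ)/(1 + sin φ) = 0.3035.
γ' = 21.7 − 9.81 = 11.89 kN/m³.
Effective vertical stress at 2.0 m: σ'_v = 20.6×1.1 + 11.89×0.900 = 33.36 kPa.
σ'_h = K_a σ'_v = 0.3035 × 33.36 = 10.12 kPa; u = γ_w × 0.900 = 8.829 kPa.
Total σ_h = 10.12 + 8.829 = 18.95 kPa.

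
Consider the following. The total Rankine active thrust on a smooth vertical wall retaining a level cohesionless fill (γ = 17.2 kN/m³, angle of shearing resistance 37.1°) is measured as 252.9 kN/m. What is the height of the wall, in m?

K_a = 0.2475. P_a = ½ K_a γ H² ⇒ H = √(2P_a/(K_a γ)).
H = √(2×252.9/(0.2475×17.2)) = 10.90 m.

10.9 m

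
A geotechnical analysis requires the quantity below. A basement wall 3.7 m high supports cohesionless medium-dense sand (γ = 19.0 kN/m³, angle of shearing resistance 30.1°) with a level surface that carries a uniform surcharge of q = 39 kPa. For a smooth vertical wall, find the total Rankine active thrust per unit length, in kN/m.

91.1 kN/m

K_a = tan²(45° − φ/2) = 0.3320.
Soil triangle: ½ K_a γ H² = 0.5×0.3320×19.0×3.7² = 43.18 kN/m.
Surcharge rectangle: K_a q H = 0.3320×39×3.7 = 47.91 kN/m.
Total = 43.18 + 47.91 = 91.08 kN/m.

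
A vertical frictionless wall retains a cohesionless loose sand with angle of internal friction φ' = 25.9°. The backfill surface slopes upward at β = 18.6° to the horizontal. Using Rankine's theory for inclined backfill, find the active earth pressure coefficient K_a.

0.494

K_a = cos β · (cos β − √(cos²β − cos²φ)) / (cos β + √(cos²β − cos²φ)).
cos β = 0.9478, cos φ = 0.8996, √(cos²β − cos²φ) = 0.2984.
K_a = 0.9478 × (0.9478 − 0.2984)/(0.9478 + 0.2984) = 0.4938.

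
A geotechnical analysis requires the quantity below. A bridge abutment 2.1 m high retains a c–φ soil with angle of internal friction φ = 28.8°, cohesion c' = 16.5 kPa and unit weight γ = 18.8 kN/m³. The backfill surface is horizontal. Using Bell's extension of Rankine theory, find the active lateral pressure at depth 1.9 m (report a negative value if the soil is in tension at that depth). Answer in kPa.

K_a = (1 − sin φ)/(1 + sin φ) = 0.3498.
σ_a = K_a γ z − 2c√K_a = 0.3498×18.8×1.9 − 2×16.5×0.5914 = -7.023 kPa.

-7.02 kPa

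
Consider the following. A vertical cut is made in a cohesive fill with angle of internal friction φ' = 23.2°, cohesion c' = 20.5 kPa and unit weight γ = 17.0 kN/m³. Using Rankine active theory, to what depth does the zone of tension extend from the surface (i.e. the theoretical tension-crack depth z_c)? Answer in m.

3.66 m

K_a = tan²(45° − 23.2°/2) = 0.4348; √K_a = 0.6594.
The active pressure is zero where K_a γ z = 2c√K_a, so z_c = 2c/(γ√K_a) = 2×20.5/(17.0×0.6594) = 3.658 m.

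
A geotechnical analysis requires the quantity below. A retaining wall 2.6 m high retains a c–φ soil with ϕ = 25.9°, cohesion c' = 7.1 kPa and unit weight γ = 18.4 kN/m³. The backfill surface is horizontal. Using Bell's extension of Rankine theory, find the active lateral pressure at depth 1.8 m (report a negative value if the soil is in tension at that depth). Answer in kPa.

4.09 kPa

K_a = (1 − sin φ)/(1 + sin φ) = 0.3920.
σ_a = K_a γ z − 2c√K_a = 0.3920×18.4×1.8 − 2×7.1×0.6261 = 4.092 kPa.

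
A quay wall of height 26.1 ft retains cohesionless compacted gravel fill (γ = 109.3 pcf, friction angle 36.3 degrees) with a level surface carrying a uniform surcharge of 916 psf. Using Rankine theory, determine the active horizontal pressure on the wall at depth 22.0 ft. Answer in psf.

K_a = (1 − sin φ)/(1 + sin φ) = 0.2563.
σ_v = γz + q = 109.3 × 22.0 + 916 = 3321 psf.
σ_h = K_a σ_v = 0.2563 × 3321 = 851.0 psf.

851 psf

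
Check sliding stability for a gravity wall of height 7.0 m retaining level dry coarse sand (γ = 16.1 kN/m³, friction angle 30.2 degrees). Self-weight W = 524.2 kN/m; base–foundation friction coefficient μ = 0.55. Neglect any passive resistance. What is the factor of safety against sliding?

2.21

K_a = tan²(45° − 30.2°/2) = 0.3307.
P_a = ½K_aγH² = 0.5×0.3307×16.1×7.0² = 130.4 kN/m, acting at H/3 = 2.333 m above the base.
FS_sliding = μW / P_a = 0.55×524.2 / 130.4 = 2.211.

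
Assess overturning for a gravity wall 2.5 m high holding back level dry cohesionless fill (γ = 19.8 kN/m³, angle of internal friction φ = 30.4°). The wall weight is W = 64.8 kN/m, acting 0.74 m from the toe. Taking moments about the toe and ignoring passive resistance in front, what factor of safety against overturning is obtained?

2.84

K_a = tan²(45° − 30.4°/2) = 0.3280.
P_a = ½K_aγH² = 0.5×0.3280×19.8×2.5² = 20.29 kN/m, acting at H/3 = 0.8333 m above the base.
Overturning moment M_o = P_a × H/3 = 20.29 × 0.8333 = 16.91.
Resisting moment M_r = W × 0.74 = 64.8 × 0.74 = 47.95.
FS_overturning = M_r/M_o = 47.95/16.91 = 2.835.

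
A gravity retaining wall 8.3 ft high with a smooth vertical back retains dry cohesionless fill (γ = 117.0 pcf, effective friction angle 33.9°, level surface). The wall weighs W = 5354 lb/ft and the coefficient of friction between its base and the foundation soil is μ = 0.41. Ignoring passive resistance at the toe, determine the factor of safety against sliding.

1.92

K_a = tan²(45° − 33.9°/2) = 0.2839.
P_a = ½K_aγH² = 0.5×0.2839×117.0×8.3² = 1144 lb/ft, acting at H/3 = 2.767 ft above the base.
FS_sliding = μW / P_a = 0.41×5354 / 1144 = 1.919.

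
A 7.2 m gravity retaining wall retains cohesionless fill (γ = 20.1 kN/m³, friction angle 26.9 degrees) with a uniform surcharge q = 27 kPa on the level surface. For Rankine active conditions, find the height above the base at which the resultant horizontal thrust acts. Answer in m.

K_a = 0.3770.
Triangular part P₁ = ½K_aγH² = 196.4 at H/3 = 2.400 m; rectangular part P₂ = K_a q H = 73.29 at H/2 = 3.600 m.
ȳ = (P₁·2.400 + P₂·3.600)/(P₁+P₂) = 2.726 m.

2.73 m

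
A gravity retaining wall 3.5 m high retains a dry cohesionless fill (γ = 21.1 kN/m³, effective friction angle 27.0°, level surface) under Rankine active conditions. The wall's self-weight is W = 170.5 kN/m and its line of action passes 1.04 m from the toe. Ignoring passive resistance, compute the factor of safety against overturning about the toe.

3.13

K_a = tan²(45° − 27.0°/2) = 0.3755.
P_a = ½K_aγH² = 0.5×0.3755×21.1×3.5² = 48.53 kN/m, acting at H/3 = 1.167 m above the base.
Overturning moment M_o = P_a × H/3 = 48.53 × 1.167 = 56.62.
Resisting moment M_r = W × 1.04 = 170.5 × 1.04 = 177.3.
FS_overturning = M_r/M_o = 177.3/56.62 = 3.132.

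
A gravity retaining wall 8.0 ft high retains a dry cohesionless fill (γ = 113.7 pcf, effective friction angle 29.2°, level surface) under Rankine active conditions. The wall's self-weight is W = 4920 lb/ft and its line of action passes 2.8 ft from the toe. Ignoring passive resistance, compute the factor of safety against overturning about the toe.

K_a = tan²(45° − 29.2°/2) = 0.3442.
P_a = ½K_aγH² = 0.5×0.3442×113.7×8.0² = 1252 lb/ft, acting at H/3 = 2.667 ft above the base.
Overturning moment M_o = P_a × H/3 = 1252 × 2.667 = 3340.
Resisting moment M_r = W × 2.8 = 4920 × 2.8 = 13780.
FS_overturning = M_r/M_o = 13780/3340 = 4.125.

4.12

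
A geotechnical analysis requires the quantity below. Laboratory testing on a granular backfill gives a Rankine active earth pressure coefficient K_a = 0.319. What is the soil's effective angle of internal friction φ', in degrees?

K_a = tan²(45° − φ/2) ⇒ 45° − φ/2 = arctan(√0.319) = 29.46°.
φ = 2(45° − 29.46°) = 31.08°.

31.1°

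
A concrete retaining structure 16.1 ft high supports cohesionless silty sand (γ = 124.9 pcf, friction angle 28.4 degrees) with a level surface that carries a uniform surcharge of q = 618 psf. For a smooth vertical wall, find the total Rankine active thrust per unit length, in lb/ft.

9290 lb/ft

K_a = tan²(45° − φ/2) = 0.3554.
Soil triangle: ½ K_a γ H² = 0.5×0.3554×124.9×16.1² = 5752 lb/ft.
Surcharge rectangle: K_a q H = 0.3554×618×16.1 = 3536 lb/ft.
Total = 5752 + 3536 = 9288 lb/ft.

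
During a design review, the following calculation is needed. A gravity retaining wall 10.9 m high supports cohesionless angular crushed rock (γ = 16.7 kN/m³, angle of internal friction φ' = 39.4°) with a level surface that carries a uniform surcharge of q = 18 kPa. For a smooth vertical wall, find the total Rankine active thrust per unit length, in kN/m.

266 kN/m

K_a = tan²(45° − φ/2) = 0.2234.
Soil triangle: ½ K_a γ H² = 0.5×0.2234×16.7×10.9² = 221.7 kN/m.
Surcharge rectangle: K_a q H = 0.2234×18×10.9 = 43.84 kN/m.
Total = 221.7 + 43.84 = 265.5 kN/m.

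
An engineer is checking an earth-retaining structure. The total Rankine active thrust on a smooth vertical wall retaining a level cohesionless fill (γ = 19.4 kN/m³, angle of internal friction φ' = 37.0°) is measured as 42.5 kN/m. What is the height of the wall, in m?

4.20 m

K_a = 0.2486. P_a = ½ K_a γ H² ⇒ H = √(2P_a/(K_a γ)).
H = √(2×42.5/(0.2486×19.4)) = 4.198 m.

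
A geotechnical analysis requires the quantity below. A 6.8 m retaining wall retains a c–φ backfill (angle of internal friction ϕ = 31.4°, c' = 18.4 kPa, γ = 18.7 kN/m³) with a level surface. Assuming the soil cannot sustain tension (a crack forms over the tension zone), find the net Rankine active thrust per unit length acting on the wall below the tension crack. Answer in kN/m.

K_a = 0.3149; √K_a = 0.5612.
Tension-crack depth z_c = 2c/(γ√K_a) = 2×18.4/(18.7×0.5612) = 3.507 m.
σ_a at base = K_a γ H − 2c√K_a = 0.3149×18.7×6.8 − 2×18.4×0.5612 = 19.39 kPa.
P_a = ½ × 19.39 × (H − z_c) = 0.5×19.39×3.293 = 31.93 kN/m.

31.9 kN/m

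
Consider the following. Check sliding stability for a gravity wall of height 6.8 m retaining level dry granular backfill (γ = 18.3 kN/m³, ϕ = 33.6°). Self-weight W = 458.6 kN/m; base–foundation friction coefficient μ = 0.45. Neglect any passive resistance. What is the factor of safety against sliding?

K_a = tan²(45° − 33.6°/2) = 0.2875.
P_a = ½K_aγH² = 0.5×0.2875×18.3×6.8² = 121.6 kN/m, acting at H/3 = 2.267 m above the base.
FS_sliding = μW / P_a = 0.45×458.6 / 121.6 = 1.697.

1.70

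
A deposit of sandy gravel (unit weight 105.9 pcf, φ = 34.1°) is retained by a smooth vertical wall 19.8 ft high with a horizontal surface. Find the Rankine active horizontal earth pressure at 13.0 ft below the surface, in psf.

K_a = (1 − sin φ)/(1 + sin φ) = 0.2815.
σ_h = K_a γ z = 0.2815 × 105.9 × 13.0 = 387.6 psf.

388 psf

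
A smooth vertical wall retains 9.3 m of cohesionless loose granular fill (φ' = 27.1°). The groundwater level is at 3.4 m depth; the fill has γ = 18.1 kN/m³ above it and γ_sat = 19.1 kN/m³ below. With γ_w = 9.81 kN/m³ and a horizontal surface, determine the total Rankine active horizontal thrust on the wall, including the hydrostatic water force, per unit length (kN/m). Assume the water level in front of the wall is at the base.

406 kN/m

K_a = tan²(45° − φ/2) = 0.3741.
γ' = 19.1 − 9.81 = 9.290 kN/m³. Depth below WT = 5.9 m.
σ'_h at WT = K_a γ d_w = 23.02 kPa; at base = 23.02 + K_a γ' × 5.9 = 43.52 kPa.
P₁ (0–3.4 m) = ½×23.02×3.4 = 39.13. P₂ (3.4–9.3 m) = ½(23.02+43.52)×5.9 = 196.3.
P_w = ½ γ_w h₂² = 0.5×9.81×5.9² = 170.7. Total = 39.13+196.3+170.7 = 406.2 kN/m.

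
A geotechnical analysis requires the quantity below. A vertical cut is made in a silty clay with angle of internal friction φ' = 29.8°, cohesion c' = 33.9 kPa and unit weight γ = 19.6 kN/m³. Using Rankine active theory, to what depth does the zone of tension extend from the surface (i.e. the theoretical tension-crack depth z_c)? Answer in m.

K_a = tan²(45° − 29.8°/2) = 0.3360; √K_a = 0.5797.
The active pressure is zero where K_a γ z = 2c√K_a, so z_c = 2c/(γ√K_a) = 2×33.9/(19.6×0.5797) = 5.967 m.

5.97 m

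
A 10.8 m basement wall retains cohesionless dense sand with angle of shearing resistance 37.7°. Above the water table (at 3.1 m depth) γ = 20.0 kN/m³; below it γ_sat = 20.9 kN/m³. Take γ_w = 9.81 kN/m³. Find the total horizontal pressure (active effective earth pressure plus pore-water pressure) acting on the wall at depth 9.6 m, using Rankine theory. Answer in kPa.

K_a = (1 − sin φ)/(1 + sin φ) = 0.2411.
γ' = 20.9 − 9.81 = 11.09 kN/m³.
Effective vertical stress at 9.6 m: σ'_v = 20.0×3.1 + 11.09×6.50 = 134.1 kPa.
σ'_h = K_a σ'_v = 0.2411 × 134.1 = 32.32 kPa; u = γ_w × 6.50 = 63.77 kPa.
Total σ_h = 32.32 + 63.77 = 96.09 kPa.

96.1 kPa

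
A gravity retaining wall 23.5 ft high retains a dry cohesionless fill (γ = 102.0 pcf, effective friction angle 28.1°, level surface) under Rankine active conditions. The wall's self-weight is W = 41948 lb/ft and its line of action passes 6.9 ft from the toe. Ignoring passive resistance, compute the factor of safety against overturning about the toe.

3.65

K_a = tan²(45° − 28.1°/2) = 0.3596.
P_a = ½K_aγH² = 0.5×0.3596×102.0×23.5² = 10130 lb/ft, acting at H/3 = 7.833 ft above the base.
Overturning moment M_o = P_a × H/3 = 10130 × 7.833 = 79340.
Resisting moment M_r = W × 6.9 = 41948 × 6.9 = 289400.
FS_overturning = M_r/M_o = 289400/79340 = 3.648.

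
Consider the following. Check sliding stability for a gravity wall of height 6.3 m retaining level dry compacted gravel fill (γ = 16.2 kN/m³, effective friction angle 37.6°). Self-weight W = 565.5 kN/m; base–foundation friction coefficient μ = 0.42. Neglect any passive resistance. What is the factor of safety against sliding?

3.05

K_a = tan²(45° − 37.6°/2) = 0.2421.
P_a = ½K_aγH² = 0.5×0.2421×16.2×6.3² = 77.84 kN/m, acting at H/3 = 2.100 m above the base.
FS_sliding = μW / P_a = 0.42×565.5 / 77.84 = 3.051.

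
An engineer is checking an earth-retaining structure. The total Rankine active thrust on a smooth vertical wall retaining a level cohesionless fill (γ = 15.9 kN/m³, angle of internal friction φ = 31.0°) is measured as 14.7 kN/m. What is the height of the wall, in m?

2.40 m

K_a = 0.3201. P_a = ½ K_a γ H² ⇒ H = √(2P_a/(K_a γ)).
H = √(2×14.7/(0.3201×15.9)) = 2.403 m.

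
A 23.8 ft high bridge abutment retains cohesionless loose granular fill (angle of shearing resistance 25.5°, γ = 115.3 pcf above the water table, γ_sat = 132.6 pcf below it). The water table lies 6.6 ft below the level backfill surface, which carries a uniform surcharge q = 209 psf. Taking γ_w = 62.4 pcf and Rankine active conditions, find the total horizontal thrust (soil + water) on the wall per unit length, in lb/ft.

K_a = tan²(45° − φ/2) = 0.3981.
γ' = 132.6 − 62.4 = 70.20 pcf. h₂ = H − d_w = 17.2 ft.
σ'_h: at surface K_a·q = 83.20; at WT K_a(q+γd_w) = 386.2; at base K_a(q+γd_w+γ'h₂) = 866.8 psf.
P₁ = ½(83.20+386.2)×6.6 = 1549; P₂ = ½(386.2+866.8)×17.2 = 10780; P_w = ½γ_w h₂² = 9230.
Total = 1549+10780+9230 = 21550 lb/ft.

21600 lb/ft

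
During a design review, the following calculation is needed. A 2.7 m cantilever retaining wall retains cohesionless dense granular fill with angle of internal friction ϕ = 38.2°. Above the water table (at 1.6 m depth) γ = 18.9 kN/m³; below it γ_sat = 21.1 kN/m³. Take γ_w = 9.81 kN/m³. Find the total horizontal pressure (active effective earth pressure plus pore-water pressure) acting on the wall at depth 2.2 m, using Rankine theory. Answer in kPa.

14.6 kPa

K_a = (1 − sin φ)/(1 + sin φ) = 0.2358.
γ' = 21.1 − 9.81 = 11.29 kN/m³.
Effective vertical stress at 2.2 m: σ'_v = 18.9×1.6 + 11.29×0.600 = 37.01 kPa.
σ'_h = K_a σ'_v = 0.2358 × 37.01 = 8.727 kPa; u = γ_w × 0.600 = 5.886 kPa.
Total σ_h = 8.727 + 5.886 = 14.61 kPa.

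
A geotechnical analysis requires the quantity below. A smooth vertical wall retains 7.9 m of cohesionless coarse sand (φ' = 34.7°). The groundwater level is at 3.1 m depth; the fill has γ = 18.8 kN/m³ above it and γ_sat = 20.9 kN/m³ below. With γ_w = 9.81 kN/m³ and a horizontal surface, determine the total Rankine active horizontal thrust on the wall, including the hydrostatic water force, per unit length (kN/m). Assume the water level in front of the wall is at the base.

250 kN/m

K_a = tan²(45° − φ/2) = 0.2745.
γ' = 20.9 − 9.81 = 11.09 kN/m³. Depth below WT = 4.8 m.
σ'_h at WT = K_a γ d_w = 16.00 kPa; at base = 16.00 + K_a γ' × 4.8 = 30.61 kPa.
P₁ (0–3.1 m) = ½×16.00×3.1 = 24.79. P₂ (3.1–7.9 m) = ½(16.00+30.61)×4.8 = 111.8.
P_w = ½ γ_w h₂² = 0.5×9.81×4.8² = 113.0. Total = 24.79+111.8+113.0 = 249.7 kN/m.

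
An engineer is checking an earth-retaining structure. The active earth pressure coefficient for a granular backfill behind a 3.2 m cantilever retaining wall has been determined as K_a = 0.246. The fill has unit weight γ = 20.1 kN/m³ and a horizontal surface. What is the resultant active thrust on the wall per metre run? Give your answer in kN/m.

P = ½ K_a γ H² = 0.5 × 0.246 × 20.1 × 3.2² = 25.32 kN/m.

25.3 kN/m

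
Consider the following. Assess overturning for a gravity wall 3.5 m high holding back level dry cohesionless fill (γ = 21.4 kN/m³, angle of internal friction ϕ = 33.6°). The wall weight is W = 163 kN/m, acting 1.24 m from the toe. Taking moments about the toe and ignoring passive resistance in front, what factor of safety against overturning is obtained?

K_a = tan²(45° − 33.6°/2) = 0.2875.
P_a = ½K_aγH² = 0.5×0.2875×21.4×3.5² = 37.68 kN/m, acting at H/3 = 1.167 m above the base.
Overturning moment M_o = P_a × H/3 = 37.68 × 1.167 = 43.97.
Resisting moment M_r = W × 1.24 = 163 × 1.24 = 202.1.
FS_overturning = M_r/M_o = 202.1/43.97 = 4.597.

4.60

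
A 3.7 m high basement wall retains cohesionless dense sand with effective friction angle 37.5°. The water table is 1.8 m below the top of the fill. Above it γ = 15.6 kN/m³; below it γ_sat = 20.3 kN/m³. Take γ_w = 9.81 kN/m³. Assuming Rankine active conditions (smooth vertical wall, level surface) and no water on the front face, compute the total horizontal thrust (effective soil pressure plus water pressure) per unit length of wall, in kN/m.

K_a = tan²(45° − φ/2) = 0.2432.
γ' = 20.3 − 9.81 = 10.49 kN/m³. Depth below WT = 1.9 m.
σ'_h at WT = K_a γ d_w = 6.829 kPa; at base = 6.829 + K_a γ' × 1.9 = 11.68 kPa.
P₁ (0–1.8 m) = ½×6.829×1.8 = 6.146. P₂ (1.8–3.7 m) = ½(6.829+11.68)×1.9 = 17.58.
P_w = ½ γ_w h₂² = 0.5×9.81×1.9² = 17.71. Total = 6.146+17.58+17.71 = 41.43 kN/m.

41.4 kN/m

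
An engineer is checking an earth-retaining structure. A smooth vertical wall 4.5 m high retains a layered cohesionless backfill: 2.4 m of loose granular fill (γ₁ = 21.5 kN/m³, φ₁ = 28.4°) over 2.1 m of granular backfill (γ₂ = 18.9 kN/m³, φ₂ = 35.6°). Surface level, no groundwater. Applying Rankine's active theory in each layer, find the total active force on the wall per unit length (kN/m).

61.6 kN/m

K_a1 = tan²(45°−28.4°/2) = 0.3554; K_a2 = tan²(45°−35.6°/2) = 0.2641.
Layer 1: σ at base = K_a1 γ₁ h₁ = 18.34 kPa; P₁ = ½×18.34×2.4 = 22.00.
Layer 2: σ_v at top = γ₁h₁ = 51.60; σ_h top = K_a2×51.60 = 13.63; σ_h base = K_a2×(51.60+18.9×2.1) = 24.11.
P₂ = ½(13.63+24.11)×2.1 = 39.63. Total P_a = 22.00+39.63 = 61.63 kN/m.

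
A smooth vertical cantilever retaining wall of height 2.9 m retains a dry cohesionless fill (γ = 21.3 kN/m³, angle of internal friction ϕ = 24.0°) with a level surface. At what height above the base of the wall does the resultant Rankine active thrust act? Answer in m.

K_a = 0.4217.
The pressure distribution is triangular, so the resultant acts at H/3 above the base = 2.9/3 = 0.9667 m.

0.967 m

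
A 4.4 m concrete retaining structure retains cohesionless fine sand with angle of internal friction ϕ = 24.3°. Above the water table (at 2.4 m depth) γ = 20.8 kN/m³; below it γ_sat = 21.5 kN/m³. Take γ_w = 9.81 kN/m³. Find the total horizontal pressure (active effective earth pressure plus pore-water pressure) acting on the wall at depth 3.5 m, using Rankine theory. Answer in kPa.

K_a = (1 − sin φ)/(1 + sin φ) = 0.4169.
γ' = 21.5 − 9.81 = 11.69 kN/m³.
Effective vertical stress at 3.5 m: σ'_v = 20.8×2.4 + 11.69×1.10 = 62.78 kPa.
σ'_h = K_a σ'_v = 0.4169 × 62.78 = 26.17 kPa; u = γ_w × 1.10 = 10.79 kPa.
Total σ_h = 26.17 + 10.79 = 36.96 kPa.

37.0 kPa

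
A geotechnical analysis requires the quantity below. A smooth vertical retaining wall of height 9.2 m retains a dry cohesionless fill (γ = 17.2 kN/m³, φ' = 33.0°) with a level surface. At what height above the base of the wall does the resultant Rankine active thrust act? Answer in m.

3.07 m

K_a = 0.2948.
The pressure distribution is triangular, so the resultant acts at H/3 above the base = 9.2/3 = 3.067 m.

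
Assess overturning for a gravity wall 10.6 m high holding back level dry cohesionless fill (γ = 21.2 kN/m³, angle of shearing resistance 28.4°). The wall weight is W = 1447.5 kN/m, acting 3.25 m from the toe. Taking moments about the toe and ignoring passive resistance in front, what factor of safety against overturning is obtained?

K_a = tan²(45° − 28.4°/2) = 0.3554.
P_a = ½K_aγH² = 0.5×0.3554×21.2×10.6² = 423.2 kN/m, acting at H/3 = 3.533 m above the base.
Overturning moment M_o = P_a × H/3 = 423.2 × 3.533 = 1495.
Resisting moment M_r = W × 3.25 = 1447.5 × 3.25 = 4704.
FS_overturning = M_r/M_o = 4704/1495 = 3.146.

3.15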